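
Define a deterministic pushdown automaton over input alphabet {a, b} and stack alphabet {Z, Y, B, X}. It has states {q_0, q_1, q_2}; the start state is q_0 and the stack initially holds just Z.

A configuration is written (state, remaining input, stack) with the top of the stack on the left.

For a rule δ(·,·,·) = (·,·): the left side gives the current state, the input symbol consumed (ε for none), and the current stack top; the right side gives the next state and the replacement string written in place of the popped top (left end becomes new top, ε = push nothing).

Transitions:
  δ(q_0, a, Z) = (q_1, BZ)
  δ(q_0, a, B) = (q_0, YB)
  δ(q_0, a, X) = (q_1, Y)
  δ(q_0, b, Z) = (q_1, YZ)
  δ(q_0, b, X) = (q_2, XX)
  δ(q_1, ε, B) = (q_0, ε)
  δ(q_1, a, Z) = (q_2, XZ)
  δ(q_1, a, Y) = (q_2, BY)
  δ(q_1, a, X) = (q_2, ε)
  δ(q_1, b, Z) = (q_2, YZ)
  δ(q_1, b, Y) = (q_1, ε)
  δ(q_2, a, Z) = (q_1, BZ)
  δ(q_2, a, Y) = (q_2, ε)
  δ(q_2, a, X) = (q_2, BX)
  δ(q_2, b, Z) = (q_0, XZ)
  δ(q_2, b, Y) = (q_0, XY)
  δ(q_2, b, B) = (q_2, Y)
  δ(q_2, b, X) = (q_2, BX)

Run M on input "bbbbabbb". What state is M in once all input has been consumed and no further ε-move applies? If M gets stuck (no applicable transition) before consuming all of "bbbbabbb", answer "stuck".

(q_0, bbbbabbb, Z) ⊢ (q_1, bbbabbb, YZ) ⊢ (q_1, bbabbb, Z) ⊢ (q_2, babbb, YZ) ⊢ (q_0, abbb, XYZ) ⊢ (q_1, bbb, YYZ) ⊢ (q_1, bb, YZ) ⊢ (q_1, b, Z) ⊢ (q_2, ε, YZ)
All input consumed; M is in state q_2.

q_2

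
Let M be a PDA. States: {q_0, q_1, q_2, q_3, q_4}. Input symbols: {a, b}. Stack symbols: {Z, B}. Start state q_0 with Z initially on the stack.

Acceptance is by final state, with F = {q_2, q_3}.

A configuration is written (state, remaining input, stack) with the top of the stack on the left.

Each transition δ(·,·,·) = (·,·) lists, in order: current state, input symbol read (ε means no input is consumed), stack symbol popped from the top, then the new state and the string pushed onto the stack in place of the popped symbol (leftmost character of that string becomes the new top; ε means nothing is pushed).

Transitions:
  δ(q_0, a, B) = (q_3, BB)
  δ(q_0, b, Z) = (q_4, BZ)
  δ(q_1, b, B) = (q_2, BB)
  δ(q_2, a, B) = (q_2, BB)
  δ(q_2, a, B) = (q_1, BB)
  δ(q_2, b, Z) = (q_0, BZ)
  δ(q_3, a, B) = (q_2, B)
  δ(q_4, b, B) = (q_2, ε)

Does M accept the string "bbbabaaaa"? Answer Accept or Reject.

Reject

No computation consumes all input and reaches a final state.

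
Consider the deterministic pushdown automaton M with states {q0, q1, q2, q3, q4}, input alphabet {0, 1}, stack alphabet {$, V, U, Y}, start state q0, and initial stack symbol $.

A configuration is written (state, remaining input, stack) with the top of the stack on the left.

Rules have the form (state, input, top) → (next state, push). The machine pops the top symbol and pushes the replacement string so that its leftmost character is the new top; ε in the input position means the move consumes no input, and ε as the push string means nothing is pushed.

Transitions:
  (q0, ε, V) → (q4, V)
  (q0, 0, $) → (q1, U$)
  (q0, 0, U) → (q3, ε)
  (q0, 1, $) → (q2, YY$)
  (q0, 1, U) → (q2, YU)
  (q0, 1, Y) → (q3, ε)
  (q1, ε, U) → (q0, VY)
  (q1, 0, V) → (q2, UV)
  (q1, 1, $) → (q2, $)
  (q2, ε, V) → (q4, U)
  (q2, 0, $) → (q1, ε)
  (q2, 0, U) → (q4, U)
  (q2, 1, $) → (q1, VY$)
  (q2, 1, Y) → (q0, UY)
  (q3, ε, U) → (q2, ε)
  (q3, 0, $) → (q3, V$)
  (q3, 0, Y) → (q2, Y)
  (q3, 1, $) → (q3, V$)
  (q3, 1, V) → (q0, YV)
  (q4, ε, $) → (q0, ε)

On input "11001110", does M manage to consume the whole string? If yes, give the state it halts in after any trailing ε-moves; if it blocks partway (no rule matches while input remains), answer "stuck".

(q0, 11001110, $) ⊢ (q2, 1001110, YY$) ⊢ (q0, 001110, UYY$) ⊢ (q3, 01110, YY$) ⊢ (q2, 1110, YY$) ⊢ (q0, 110, UYY$) ⊢ (q2, 10, YUYY$) ⊢ (q0, 0, UYUYY$) ⊢ (q3, ε, YUYY$)
All input consumed; M is in state q3.

q3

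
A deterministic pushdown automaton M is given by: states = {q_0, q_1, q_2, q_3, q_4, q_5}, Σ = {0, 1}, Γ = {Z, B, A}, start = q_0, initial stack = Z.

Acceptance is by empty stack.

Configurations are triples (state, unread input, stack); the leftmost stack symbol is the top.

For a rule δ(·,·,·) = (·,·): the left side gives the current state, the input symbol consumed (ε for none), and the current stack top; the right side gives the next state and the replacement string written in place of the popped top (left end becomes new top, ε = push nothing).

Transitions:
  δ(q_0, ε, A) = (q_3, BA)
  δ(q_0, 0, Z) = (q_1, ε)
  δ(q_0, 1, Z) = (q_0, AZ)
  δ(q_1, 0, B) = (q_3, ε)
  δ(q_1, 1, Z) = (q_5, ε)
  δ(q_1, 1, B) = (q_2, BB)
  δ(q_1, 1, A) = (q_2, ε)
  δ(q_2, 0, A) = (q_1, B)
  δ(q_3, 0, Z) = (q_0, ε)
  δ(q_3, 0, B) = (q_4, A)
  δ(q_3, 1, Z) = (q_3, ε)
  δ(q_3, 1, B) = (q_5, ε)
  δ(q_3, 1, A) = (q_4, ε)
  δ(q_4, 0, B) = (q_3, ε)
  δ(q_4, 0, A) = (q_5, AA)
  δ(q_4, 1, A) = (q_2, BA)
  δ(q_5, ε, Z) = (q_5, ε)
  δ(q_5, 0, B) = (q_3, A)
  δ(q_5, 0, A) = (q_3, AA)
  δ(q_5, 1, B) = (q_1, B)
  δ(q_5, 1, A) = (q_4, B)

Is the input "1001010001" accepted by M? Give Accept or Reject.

Reject

(q_0, 1001010001, Z)
  read 1, top Z: go to q_0, push AZ → (q_0, 001010001, AZ)
  ε-move, top A: go to q_3, push BA → (q_3, 001010001, BAZ)
  read 0, top B: go to q_4, push A → (q_4, 01010001, AAZ)
  read 0, top A: go to q_5, push AA → (q_5, 1010001, AAAZ)
  read 1, top A: go to q_4, push B → (q_4, 010001, BAAZ)
  read 0, top B: go to q_3, push ε → (q_3, 10001, AAZ)
  read 1, top A: go to q_4, push ε → (q_4, 0001, AZ)
  read 0, top A: go to q_5, push AA → (q_5, 001, AAZ)
  read 0, top A: go to q_3, push AA → (q_3, 01, AAAZ)
No transition applies at (q_3, 01, AAAZ); input not fully consumed.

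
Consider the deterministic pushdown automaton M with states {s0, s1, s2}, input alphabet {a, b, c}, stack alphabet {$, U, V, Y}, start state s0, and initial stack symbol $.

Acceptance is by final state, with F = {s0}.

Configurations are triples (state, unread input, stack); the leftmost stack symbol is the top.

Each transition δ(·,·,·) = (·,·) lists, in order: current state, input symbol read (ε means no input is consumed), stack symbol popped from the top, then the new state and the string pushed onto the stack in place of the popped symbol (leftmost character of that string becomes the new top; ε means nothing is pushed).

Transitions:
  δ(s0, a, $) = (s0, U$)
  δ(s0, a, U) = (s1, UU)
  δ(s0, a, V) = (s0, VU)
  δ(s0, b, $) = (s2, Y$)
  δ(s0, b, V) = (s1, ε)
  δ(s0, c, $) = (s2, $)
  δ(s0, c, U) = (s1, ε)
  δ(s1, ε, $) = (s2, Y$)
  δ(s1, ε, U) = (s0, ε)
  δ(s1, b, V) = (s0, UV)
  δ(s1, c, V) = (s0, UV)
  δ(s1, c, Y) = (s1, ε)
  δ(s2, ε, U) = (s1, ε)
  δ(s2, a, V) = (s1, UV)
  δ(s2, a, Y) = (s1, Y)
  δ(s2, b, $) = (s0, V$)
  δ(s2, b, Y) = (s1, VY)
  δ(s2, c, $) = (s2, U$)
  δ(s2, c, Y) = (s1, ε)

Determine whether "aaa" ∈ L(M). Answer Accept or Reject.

Accept

(s0, aaa, $)
  read a, top $: go to s0, push U$ → (s0, aa, U$)
  read a, top U: go to s1, push UU → (s1, a, UU$)
  ε-move, top U: go to s0, push ε → (s0, a, U$)
  read a, top U: go to s1, push UU → (s1, ε, UU$)
  ε-move, top U: go to s0, push ε → (s0, ε, U$)
All input consumed; state s0 ∈ F.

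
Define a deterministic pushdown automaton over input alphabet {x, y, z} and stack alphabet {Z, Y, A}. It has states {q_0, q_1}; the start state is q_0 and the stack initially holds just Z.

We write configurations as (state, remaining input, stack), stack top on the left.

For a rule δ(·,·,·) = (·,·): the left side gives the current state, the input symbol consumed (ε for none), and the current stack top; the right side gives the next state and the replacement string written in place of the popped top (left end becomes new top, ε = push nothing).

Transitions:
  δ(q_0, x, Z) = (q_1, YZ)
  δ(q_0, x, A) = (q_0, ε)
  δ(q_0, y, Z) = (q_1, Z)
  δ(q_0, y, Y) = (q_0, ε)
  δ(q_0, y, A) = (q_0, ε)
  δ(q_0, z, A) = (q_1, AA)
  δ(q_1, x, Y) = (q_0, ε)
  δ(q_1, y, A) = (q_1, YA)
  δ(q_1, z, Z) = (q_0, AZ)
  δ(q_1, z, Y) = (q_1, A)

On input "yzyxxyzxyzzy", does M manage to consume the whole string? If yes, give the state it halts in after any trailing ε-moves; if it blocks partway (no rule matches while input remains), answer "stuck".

(q_0, yzyxxyzxyzzy, Z) ⊢ (q_1, zyxxyzxyzzy, Z) ⊢ (q_0, yxxyzxyzzy, AZ) ⊢ (q_0, xxyzxyzzy, Z) ⊢ (q_1, xyzxyzzy, YZ) ⊢ (q_0, yzxyzzy, Z) ⊢ (q_1, zxyzzy, Z) ⊢ (q_0, xyzzy, AZ) ⊢ (q_0, yzzy, Z) ⊢ (q_1, zzy, Z) ⊢ (q_0, zy, AZ) ⊢ (q_1, y, AAZ) ⊢ (q_1, ε, YAAZ)
All input consumed; M is in state q_1.

q_1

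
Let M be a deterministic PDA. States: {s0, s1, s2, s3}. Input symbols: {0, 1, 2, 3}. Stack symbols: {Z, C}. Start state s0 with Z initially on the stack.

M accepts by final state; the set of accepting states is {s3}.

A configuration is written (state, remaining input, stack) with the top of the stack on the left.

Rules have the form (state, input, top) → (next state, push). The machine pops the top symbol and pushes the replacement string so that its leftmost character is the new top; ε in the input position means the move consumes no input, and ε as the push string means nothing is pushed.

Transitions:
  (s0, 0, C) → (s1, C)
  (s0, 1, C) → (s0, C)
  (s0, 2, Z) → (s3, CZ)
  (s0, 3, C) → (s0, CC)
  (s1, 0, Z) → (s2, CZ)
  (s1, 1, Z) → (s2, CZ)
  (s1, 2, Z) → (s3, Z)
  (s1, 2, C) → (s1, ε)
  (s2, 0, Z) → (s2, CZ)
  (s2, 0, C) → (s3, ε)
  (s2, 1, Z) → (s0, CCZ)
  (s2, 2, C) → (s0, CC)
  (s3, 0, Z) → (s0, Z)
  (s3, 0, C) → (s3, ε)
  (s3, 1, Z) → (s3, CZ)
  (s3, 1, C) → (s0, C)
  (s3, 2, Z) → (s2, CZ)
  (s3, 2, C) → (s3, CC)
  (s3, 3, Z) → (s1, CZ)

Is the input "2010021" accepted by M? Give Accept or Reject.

Reject

(s0, 2010021, Z) ⊢ (s3, 010021, CZ) ⊢ (s3, 10021, Z) ⊢ (s3, 0021, CZ) ⊢ (s3, 021, Z) ⊢ (s0, 21, Z) ⊢ (s3, 1, CZ) ⊢ (s0, ε, CZ)
All input consumed; state s0 ∉ F and no further ε-move applies.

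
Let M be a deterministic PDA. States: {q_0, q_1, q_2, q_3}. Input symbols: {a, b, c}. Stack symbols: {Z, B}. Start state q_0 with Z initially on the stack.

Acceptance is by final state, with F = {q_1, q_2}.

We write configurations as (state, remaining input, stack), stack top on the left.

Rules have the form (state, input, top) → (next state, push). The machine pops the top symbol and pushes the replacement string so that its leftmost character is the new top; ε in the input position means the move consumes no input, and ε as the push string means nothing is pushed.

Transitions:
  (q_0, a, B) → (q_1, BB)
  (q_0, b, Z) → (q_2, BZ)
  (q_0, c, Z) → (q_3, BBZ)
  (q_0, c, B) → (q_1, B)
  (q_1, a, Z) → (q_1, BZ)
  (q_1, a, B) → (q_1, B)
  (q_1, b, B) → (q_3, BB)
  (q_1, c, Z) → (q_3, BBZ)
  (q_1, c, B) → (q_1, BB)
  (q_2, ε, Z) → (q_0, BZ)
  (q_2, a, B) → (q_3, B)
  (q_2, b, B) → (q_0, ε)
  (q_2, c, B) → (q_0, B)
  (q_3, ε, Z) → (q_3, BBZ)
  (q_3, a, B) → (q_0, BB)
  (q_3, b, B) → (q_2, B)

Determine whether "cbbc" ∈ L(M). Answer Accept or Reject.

(q_0, cbbc, Z)
  read c, top Z: go to q_3, push BBZ → (q_3, bbc, BBZ)
  read b, top B: go to q_2, push B → (q_2, bc, BBZ)
  read b, top B: go to q_0, push ε → (q_0, c, BZ)
  read c, top B: go to q_1, push B → (q_1, ε, BZ)
All input consumed; state q_1 ∈ F.

Accept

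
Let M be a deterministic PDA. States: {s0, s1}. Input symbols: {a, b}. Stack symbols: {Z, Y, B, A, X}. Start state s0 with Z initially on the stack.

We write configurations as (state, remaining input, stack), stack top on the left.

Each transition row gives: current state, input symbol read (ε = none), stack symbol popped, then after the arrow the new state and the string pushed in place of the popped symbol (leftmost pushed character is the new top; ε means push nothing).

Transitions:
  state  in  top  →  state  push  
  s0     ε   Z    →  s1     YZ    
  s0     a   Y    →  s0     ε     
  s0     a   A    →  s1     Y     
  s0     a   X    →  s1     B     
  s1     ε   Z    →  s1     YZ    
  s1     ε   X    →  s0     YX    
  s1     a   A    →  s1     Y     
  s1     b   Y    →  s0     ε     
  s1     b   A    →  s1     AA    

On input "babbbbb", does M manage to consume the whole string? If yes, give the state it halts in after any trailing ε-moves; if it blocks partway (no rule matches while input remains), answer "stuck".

(s0, babbbbb, Z)
  ε-move, top Z: go to s1, push YZ → (s1, babbbbb, YZ)
  read b, top Y: go to s0, push ε → (s0, abbbbb, Z)
  ε-move, top Z: go to s1, push YZ → (s1, abbbbb, YZ)
No transition for (s1, a, top Y); M blocks with input abbbbb remaining.

stuck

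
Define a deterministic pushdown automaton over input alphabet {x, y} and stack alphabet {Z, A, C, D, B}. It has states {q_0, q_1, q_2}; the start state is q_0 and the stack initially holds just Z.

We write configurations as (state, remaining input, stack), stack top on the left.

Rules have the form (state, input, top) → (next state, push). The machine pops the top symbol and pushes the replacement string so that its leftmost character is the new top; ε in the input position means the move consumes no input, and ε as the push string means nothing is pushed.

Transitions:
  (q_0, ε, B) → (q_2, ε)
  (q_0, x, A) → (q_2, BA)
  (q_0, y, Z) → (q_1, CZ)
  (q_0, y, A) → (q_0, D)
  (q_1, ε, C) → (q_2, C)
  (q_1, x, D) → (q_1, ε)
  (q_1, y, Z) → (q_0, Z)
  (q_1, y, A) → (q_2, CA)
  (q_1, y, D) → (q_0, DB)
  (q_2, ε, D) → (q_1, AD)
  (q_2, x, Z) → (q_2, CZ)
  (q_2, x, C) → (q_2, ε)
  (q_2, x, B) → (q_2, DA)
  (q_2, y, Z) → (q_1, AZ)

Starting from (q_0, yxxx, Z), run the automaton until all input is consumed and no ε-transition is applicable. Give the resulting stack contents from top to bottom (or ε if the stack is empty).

(q_0, yxxx, Z)
  read y, top Z: go to q_1, push CZ → (q_1, xxx, CZ)
  ε-move, top C: go to q_2, push C → (q_2, xxx, CZ)
  read x, top C: go to q_2, push ε → (q_2, xx, Z)
  read x, top Z: go to q_2, push CZ → (q_2, x, CZ)
  read x, top C: go to q_2, push ε → (q_2, ε, Z)
All input consumed in state q_2 with stack Z.

Z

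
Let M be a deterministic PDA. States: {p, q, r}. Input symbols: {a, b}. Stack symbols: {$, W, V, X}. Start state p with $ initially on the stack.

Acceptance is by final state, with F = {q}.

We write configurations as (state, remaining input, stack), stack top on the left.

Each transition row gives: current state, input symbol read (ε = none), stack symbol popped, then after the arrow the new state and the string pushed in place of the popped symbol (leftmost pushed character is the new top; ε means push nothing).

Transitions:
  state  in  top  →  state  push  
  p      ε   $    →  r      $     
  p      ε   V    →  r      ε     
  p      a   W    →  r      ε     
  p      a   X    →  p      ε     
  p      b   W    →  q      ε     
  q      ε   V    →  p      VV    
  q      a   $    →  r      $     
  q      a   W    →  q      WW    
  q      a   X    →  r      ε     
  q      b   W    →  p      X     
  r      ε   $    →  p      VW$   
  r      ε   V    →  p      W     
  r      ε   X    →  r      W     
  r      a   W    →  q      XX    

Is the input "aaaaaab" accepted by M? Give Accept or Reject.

Reject

(p, aaaaaab, $) ⊢ (r, aaaaaab, $) ⊢ (p, aaaaaab, VW$) ⊢ (r, aaaaaab, W$) ⊢ (q, aaaaab, XX$) ⊢ (r, aaaab, X$) ⊢ (r, aaaab, W$) ⊢ (q, aaab, XX$) ⊢ (r, aab, X$) ⊢ (r, aab, W$) ⊢ (q, ab, XX$) ⊢ (r, b, X$) ⊢ (r, b, W$)
No transition applies at (r, b, W$); input not fully consumed.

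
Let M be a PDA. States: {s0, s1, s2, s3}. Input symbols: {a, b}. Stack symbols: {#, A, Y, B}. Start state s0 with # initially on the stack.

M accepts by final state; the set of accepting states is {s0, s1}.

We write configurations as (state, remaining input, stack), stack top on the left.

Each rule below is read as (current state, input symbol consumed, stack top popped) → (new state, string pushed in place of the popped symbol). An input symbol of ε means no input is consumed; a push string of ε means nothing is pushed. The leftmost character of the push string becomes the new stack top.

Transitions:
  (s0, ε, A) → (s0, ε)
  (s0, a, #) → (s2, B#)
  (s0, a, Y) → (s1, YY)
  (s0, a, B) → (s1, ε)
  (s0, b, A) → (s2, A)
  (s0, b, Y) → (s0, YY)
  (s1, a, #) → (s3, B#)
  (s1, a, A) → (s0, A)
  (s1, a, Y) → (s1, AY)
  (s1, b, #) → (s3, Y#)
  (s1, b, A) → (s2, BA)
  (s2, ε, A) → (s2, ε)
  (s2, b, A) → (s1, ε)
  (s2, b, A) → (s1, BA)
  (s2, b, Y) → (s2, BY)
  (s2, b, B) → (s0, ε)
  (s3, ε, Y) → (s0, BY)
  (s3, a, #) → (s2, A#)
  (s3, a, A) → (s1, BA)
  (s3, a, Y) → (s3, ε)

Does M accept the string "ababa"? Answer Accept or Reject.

No computation consumes all input and reaches a final state.

Reject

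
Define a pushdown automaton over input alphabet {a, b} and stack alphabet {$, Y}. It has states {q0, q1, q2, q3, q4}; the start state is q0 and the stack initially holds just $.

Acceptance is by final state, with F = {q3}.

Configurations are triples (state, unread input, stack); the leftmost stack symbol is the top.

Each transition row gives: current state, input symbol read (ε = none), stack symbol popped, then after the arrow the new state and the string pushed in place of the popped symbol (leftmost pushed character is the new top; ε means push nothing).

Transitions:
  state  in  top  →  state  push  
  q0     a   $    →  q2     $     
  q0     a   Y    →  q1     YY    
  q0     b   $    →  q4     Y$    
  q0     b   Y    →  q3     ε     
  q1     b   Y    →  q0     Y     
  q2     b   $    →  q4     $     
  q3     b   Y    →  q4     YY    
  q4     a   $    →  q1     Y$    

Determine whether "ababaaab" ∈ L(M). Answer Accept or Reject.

Reject

No computation consumes all input and reaches a final state.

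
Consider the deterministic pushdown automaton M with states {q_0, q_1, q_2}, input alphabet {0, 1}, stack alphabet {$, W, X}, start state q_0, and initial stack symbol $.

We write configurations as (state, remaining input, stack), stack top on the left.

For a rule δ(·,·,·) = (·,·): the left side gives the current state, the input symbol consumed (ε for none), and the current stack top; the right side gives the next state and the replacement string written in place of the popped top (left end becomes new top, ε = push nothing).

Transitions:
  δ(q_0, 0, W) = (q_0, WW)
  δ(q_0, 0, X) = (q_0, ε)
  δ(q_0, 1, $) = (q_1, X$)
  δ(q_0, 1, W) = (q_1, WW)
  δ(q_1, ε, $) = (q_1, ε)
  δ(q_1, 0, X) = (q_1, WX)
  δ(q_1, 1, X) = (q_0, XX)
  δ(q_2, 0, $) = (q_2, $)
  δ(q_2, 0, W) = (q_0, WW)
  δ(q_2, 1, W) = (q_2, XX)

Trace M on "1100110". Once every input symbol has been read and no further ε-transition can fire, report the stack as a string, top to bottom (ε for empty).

(q_0, 1100110, $)
  read 1, top $: go to q_1, push X$ → (q_1, 100110, X$)
  read 1, top X: go to q_0, push XX → (q_0, 00110, XX$)
  read 0, top X: go to q_0, push ε → (q_0, 0110, X$)
  read 0, top X: go to q_0, push ε → (q_0, 110, $)
  read 1, top $: go to q_1, push X$ → (q_1, 10, X$)
  read 1, top X: go to q_0, push XX → (q_0, 0, XX$)
  read 0, top X: go to q_0, push ε → (q_0, ε, X$)
All input consumed in state q_0 with stack X$.

X$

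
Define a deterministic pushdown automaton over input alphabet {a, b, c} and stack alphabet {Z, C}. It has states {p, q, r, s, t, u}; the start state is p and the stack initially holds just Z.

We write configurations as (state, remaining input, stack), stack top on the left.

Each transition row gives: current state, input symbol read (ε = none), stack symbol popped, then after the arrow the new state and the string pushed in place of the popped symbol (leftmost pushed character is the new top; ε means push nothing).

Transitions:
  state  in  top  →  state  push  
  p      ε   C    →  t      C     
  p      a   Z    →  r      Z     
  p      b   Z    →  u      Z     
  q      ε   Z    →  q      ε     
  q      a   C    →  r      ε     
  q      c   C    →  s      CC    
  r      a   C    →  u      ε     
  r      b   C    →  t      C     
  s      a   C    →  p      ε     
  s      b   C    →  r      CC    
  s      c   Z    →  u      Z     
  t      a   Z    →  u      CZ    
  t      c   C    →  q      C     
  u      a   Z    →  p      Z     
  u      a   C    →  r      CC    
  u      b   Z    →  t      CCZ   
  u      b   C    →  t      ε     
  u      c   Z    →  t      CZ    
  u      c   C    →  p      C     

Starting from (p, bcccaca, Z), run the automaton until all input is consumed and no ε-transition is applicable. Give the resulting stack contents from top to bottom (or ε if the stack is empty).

Z

(p, bcccaca, Z)
  read b, top Z: go to u, push Z → (u, cccaca, Z)
  read c, top Z: go to t, push CZ → (t, ccaca, CZ)
  read c, top C: go to q, push C → (q, caca, CZ)
  read c, top C: go to s, push CC → (s, aca, CCZ)
  read a, top C: go to p, push ε → (p, ca, CZ)
  ε-move, top C: go to t, push C → (t, ca, CZ)
  read c, top C: go to q, push C → (q, a, CZ)
  read a, top C: go to r, push ε → (r, ε, Z)
All input consumed in state r with stack Z.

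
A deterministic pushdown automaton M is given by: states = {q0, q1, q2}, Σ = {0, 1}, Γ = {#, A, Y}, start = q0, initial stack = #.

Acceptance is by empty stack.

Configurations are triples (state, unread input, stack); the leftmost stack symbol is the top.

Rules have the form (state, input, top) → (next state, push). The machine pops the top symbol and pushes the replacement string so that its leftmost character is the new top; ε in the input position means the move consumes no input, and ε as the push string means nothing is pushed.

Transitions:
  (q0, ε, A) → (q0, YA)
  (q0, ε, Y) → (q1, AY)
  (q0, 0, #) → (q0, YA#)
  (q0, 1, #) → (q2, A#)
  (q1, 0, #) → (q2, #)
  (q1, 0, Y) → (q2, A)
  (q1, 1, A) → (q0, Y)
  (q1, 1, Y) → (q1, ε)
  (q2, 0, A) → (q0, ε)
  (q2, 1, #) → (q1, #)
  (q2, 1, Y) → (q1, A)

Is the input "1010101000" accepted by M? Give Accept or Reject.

(q0, 1010101000, #) ⊢ (q2, 010101000, A#) ⊢ (q0, 10101000, #) ⊢ (q2, 0101000, A#) ⊢ (q0, 101000, #) ⊢ (q2, 01000, A#) ⊢ (q0, 1000, #) ⊢ (q2, 000, A#) ⊢ (q0, 00, #) ⊢ (q0, 0, YA#) ⊢ (q1, 0, AYA#)
No transition applies at (q1, 0, AYA#); input not fully consumed.

Reject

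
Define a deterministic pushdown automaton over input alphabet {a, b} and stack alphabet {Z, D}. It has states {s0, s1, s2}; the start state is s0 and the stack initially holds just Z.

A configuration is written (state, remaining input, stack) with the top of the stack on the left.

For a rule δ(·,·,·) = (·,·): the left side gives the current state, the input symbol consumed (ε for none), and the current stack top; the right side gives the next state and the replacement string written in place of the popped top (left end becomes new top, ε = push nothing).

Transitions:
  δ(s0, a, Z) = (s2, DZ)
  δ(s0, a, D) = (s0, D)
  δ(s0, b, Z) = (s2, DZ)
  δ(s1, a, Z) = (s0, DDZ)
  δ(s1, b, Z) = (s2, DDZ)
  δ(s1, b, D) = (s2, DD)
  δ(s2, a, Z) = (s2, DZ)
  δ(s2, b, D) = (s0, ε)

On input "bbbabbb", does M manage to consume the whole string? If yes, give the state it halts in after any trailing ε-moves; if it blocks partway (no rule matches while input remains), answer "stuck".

stuck

(s0, bbbabbb, Z) ⊢ (s2, bbabbb, DZ) ⊢ (s0, babbb, Z) ⊢ (s2, abbb, DZ)
No transition for (s2, a, top D); M blocks with input abbb remaining.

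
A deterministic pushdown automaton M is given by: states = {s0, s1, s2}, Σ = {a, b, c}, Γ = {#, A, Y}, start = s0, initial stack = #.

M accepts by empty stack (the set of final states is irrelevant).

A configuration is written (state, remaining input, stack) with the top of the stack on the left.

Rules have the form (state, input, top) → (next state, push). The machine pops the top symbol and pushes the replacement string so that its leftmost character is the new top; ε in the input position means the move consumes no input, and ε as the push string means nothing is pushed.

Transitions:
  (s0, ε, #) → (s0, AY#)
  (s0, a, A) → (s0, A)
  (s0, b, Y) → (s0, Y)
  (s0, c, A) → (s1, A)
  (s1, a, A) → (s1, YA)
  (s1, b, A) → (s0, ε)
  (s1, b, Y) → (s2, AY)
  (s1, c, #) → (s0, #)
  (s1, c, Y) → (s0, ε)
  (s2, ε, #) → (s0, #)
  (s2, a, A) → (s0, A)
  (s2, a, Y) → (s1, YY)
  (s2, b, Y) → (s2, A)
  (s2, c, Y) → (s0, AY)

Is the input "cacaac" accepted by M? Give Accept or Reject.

(s0, cacaac, #)
  ε-move, top #: go to s0, push AY# → (s0, cacaac, AY#)
  read c, top A: go to s1, push A → (s1, acaac, AY#)
  read a, top A: go to s1, push YA → (s1, caac, YAY#)
  read c, top Y: go to s0, push ε → (s0, aac, AY#)
  read a, top A: go to s0, push A → (s0, ac, AY#)
  read a, top A: go to s0, push A → (s0, c, AY#)
  read c, top A: go to s1, push A → (s1, ε, AY#)
All input consumed; stack is AY#, not empty, and no further ε-move applies.

Reject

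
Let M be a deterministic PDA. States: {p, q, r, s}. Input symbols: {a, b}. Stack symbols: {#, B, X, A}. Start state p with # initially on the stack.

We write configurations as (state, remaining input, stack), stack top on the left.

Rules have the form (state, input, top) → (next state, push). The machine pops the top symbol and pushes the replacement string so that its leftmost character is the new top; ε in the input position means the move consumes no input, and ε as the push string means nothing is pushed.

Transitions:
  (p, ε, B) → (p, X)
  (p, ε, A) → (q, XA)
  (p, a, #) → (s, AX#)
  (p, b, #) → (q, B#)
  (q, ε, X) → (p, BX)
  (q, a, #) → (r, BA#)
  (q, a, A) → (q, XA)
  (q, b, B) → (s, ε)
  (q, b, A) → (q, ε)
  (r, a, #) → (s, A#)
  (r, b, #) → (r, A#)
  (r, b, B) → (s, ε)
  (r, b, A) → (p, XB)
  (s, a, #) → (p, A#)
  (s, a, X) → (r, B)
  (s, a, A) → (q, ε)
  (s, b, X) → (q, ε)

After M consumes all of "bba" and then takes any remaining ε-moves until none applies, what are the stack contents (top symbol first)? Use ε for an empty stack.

(p, bba, #)
  read b, top #: go to q, push B# → (q, ba, B#)
  read b, top B: go to s, push ε → (s, a, #)
  read a, top #: go to p, push A# → (p, ε, A#)
  ε-move, top A: go to q, push XA → (q, ε, XA#)
  ε-move, top X: go to p, push BX → (p, ε, BXA#)
  ε-move, top B: go to p, push X → (p, ε, XXA#)
All input consumed in state p with stack XXA#.

XXA#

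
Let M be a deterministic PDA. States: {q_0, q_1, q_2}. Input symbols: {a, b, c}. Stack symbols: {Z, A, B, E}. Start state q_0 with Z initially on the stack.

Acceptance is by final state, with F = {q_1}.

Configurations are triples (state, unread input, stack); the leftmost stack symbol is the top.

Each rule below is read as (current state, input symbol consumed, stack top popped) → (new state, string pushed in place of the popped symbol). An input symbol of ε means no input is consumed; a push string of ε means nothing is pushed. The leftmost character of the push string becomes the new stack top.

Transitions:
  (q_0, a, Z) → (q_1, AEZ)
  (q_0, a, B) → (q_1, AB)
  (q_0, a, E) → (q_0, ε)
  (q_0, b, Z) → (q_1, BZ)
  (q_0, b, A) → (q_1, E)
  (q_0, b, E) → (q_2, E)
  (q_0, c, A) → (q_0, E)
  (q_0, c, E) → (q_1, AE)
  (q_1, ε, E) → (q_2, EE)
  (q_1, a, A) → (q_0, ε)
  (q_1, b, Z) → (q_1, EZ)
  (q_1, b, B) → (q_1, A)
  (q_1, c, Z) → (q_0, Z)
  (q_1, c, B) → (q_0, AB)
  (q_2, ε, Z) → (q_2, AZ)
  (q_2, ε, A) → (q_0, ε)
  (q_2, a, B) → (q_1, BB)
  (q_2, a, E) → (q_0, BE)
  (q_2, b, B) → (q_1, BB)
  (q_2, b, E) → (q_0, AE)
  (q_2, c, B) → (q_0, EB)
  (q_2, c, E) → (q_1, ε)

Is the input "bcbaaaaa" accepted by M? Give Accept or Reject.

(q_0, bcbaaaaa, Z)
  read b, top Z: go to q_1, push BZ → (q_1, cbaaaaa, BZ)
  read c, top B: go to q_0, push AB → (q_0, baaaaa, ABZ)
  read b, top A: go to q_1, push E → (q_1, aaaaa, EBZ)
  ε-move, top E: go to q_2, push EE → (q_2, aaaaa, EEBZ)
  read a, top E: go to q_0, push BE → (q_0, aaaa, BEEBZ)
  read a, top B: go to q_1, push AB → (q_1, aaa, ABEEBZ)
  read a, top A: go to q_0, push ε → (q_0, aa, BEEBZ)
  read a, top B: go to q_1, push AB → (q_1, a, ABEEBZ)
  read a, top A: go to q_0, push ε → (q_0, ε, BEEBZ)
All input consumed; state q_0 ∉ F and no further ε-move applies.

Reject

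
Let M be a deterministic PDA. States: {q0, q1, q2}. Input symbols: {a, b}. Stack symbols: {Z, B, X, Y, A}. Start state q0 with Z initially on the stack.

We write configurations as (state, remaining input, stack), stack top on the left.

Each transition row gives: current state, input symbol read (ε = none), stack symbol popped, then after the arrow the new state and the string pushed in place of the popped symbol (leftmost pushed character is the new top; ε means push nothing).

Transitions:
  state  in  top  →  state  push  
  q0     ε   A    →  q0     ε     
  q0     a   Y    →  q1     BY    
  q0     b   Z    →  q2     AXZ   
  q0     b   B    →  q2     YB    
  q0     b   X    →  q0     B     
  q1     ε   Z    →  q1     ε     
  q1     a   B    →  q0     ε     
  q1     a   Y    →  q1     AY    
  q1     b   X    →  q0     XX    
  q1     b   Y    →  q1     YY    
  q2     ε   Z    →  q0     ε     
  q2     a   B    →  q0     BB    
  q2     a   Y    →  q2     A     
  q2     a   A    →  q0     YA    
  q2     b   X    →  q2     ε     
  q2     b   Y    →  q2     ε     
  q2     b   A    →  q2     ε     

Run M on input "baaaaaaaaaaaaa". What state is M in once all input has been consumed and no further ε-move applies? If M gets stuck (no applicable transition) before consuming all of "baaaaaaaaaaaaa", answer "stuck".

(q0, baaaaaaaaaaaaa, Z)
  read b, top Z: go to q2, push AXZ → (q2, aaaaaaaaaaaaa, AXZ)
  read a, top A: go to q0, push YA → (q0, aaaaaaaaaaaa, YAXZ)
  read a, top Y: go to q1, push BY → (q1, aaaaaaaaaaa, BYAXZ)
  read a, top B: go to q0, push ε → (q0, aaaaaaaaaa, YAXZ)
  read a, top Y: go to q1, push BY → (q1, aaaaaaaaa, BYAXZ)
  read a, top B: go to q0, push ε → (q0, aaaaaaaa, YAXZ)
  read a, top Y: go to q1, push BY → (q1, aaaaaaa, BYAXZ)
  read a, top B: go to q0, push ε → (q0, aaaaaa, YAXZ)
  read a, top Y: go to q1, push BY → (q1, aaaaa, BYAXZ)
  read a, top B: go to q0, push ε → (q0, aaaa, YAXZ)
  read a, top Y: go to q1, push BY → (q1, aaa, BYAXZ)
  read a, top B: go to q0, push ε → (q0, aa, YAXZ)
  read a, top Y: go to q1, push BY → (q1, a, BYAXZ)
  read a, top B: go to q0, push ε → (q0, ε, YAXZ)
All input consumed; M is in state q0.

q0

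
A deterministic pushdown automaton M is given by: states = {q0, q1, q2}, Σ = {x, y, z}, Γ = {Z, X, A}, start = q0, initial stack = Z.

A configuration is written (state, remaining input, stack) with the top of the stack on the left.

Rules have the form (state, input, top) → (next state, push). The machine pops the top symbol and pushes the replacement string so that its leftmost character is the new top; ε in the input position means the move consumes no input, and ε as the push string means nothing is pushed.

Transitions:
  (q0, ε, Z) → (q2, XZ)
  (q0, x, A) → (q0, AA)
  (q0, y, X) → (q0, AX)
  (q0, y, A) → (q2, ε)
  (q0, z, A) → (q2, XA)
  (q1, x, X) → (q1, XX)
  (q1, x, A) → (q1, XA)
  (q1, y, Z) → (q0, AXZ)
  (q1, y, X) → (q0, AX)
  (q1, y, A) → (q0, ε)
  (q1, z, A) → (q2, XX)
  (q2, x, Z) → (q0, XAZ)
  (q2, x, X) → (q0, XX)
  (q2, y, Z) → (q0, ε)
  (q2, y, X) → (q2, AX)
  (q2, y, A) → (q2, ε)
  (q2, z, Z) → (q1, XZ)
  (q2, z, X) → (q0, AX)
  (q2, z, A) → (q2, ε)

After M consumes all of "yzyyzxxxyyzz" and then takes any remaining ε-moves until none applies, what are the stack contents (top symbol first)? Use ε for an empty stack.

XZ

(q0, yzyyzxxxyyzz, Z)
  ε-move, top Z: go to q2, push XZ → (q2, yzyyzxxxyyzz, XZ)
  read y, top X: go to q2, push AX → (q2, zyyzxxxyyzz, AXZ)
  read z, top A: go to q2, push ε → (q2, yyzxxxyyzz, XZ)
  read y, top X: go to q2, push AX → (q2, yzxxxyyzz, AXZ)
  read y, top A: go to q2, push ε → (q2, zxxxyyzz, XZ)
  read z, top X: go to q0, push AX → (q0, xxxyyzz, AXZ)
  read x, top A: go to q0, push AA → (q0, xxyyzz, AAXZ)
  read x, top A: go to q0, push AA → (q0, xyyzz, AAAXZ)
  read x, top A: go to q0, push AA → (q0, yyzz, AAAAXZ)
  read y, top A: go to q2, push ε → (q2, yzz, AAAXZ)
  read y, top A: go to q2, push ε → (q2, zz, AAXZ)
  read z, top A: go to q2, push ε → (q2, z, AXZ)
  read z, top A: go to q2, push ε → (q2, ε, XZ)
All input consumed in state q2 with stack XZ.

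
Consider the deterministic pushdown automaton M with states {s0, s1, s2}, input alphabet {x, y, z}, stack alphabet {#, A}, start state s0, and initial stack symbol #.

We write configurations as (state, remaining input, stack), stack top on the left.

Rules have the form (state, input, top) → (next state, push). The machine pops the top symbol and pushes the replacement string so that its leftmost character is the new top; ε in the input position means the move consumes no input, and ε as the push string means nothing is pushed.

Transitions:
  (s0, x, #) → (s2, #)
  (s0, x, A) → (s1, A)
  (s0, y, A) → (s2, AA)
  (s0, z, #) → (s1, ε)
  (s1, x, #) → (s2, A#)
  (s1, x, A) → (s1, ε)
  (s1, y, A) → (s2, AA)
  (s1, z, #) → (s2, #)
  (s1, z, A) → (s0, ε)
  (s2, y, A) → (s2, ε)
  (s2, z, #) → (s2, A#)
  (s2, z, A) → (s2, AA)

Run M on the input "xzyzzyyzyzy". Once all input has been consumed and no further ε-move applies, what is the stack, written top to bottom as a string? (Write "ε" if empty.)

#

(s0, xzyzzyyzyzy, #)
  read x, top #: go to s2, push # → (s2, zyzzyyzyzy, #)
  read z, top #: go to s2, push A# → (s2, yzzyyzyzy, A#)
  read y, top A: go to s2, push ε → (s2, zzyyzyzy, #)
  read z, top #: go to s2, push A# → (s2, zyyzyzy, A#)
  read z, top A: go to s2, push AA → (s2, yyzyzy, AA#)
  read y, top A: go to s2, push ε → (s2, yzyzy, A#)
  read y, top A: go to s2, push ε → (s2, zyzy, #)
  read z, top #: go to s2, push A# → (s2, yzy, A#)
  read y, top A: go to s2, push ε → (s2, zy, #)
  read z, top #: go to s2, push A# → (s2, y, A#)
  read y, top A: go to s2, push ε → (s2, ε, #)
All input consumed in state s2 with stack #.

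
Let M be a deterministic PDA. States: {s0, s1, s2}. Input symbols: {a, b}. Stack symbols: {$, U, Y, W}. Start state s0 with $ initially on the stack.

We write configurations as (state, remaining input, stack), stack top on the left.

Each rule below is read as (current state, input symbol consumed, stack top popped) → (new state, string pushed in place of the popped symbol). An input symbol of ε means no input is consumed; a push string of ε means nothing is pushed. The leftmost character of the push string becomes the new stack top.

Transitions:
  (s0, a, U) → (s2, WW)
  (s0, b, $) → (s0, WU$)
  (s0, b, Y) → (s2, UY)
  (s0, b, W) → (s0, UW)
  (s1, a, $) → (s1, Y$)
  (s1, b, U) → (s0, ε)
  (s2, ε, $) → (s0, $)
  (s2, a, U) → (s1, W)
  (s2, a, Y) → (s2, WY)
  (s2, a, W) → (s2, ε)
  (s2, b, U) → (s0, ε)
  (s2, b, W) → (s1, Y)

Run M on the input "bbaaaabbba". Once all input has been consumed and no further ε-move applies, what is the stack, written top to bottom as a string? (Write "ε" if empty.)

(s0, bbaaaabbba, $)
  read b, top $: go to s0, push WU$ → (s0, baaaabbba, WU$)
  read b, top W: go to s0, push UW → (s0, aaaabbba, UWU$)
  read a, top U: go to s2, push WW → (s2, aaabbba, WWWU$)
  read a, top W: go to s2, push ε → (s2, aabbba, WWU$)
  read a, top W: go to s2, push ε → (s2, abbba, WU$)
  read a, top W: go to s2, push ε → (s2, bbba, U$)
  read b, top U: go to s0, push ε → (s0, bba, $)
  read b, top $: go to s0, push WU$ → (s0, ba, WU$)
  read b, top W: go to s0, push UW → (s0, a, UWU$)
  read a, top U: go to s2, push WW → (s2, ε, WWWU$)
All input consumed in state s2 with stack WWWU$.

WWWU$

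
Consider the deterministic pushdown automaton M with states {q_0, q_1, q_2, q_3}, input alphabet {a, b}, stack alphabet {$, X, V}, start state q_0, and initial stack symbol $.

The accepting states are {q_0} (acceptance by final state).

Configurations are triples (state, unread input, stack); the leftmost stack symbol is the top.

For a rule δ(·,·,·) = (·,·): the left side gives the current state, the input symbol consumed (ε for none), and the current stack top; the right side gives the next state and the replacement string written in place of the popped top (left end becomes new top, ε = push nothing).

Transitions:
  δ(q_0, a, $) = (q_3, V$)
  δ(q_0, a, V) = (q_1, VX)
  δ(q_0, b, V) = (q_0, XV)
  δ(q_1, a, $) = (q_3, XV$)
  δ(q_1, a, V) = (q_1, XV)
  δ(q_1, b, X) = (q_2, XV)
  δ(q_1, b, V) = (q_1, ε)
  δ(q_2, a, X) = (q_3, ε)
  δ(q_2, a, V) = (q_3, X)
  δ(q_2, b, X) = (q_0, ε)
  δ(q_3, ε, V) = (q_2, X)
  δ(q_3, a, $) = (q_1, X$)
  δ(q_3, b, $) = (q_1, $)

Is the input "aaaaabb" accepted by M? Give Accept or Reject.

(q_0, aaaaabb, $) ⊢ (q_3, aaaabb, V$) ⊢ (q_2, aaaabb, X$) ⊢ (q_3, aaabb, $) ⊢ (q_1, aabb, X$)
No transition applies at (q_1, aabb, X$); input not fully consumed.

Reject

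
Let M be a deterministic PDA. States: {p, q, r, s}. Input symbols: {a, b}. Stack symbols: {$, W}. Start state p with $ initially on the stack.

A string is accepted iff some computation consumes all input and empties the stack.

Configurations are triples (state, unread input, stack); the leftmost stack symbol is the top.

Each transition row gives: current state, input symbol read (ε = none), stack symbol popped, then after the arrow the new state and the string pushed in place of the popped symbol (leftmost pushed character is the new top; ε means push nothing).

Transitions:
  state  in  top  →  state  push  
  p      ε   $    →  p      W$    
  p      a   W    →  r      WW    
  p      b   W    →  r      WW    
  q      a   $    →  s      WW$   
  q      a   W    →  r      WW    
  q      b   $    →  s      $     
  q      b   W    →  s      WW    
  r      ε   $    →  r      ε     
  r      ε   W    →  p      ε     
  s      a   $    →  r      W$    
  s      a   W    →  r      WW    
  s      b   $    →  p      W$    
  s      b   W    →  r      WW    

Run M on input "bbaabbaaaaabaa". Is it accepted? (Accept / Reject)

Reject

(p, bbaabbaaaaabaa, $)
  ε-move, top $: go to p, push W$ → (p, bbaabbaaaaabaa, W$)
  read b, top W: go to r, push WW → (r, baabbaaaaabaa, WW$)
  ε-move, top W: go to p, push ε → (p, baabbaaaaabaa, W$)
  read b, top W: go to r, push WW → (r, aabbaaaaabaa, WW$)
  ε-move, top W: go to p, push ε → (p, aabbaaaaabaa, W$)
  read a, top W: go to r, push WW → (r, abbaaaaabaa, WW$)
  ε-move, top W: go to p, push ε → (p, abbaaaaabaa, W$)
  read a, top W: go to r, push WW → (r, bbaaaaabaa, WW$)
  ε-move, top W: go to p, push ε → (p, bbaaaaabaa, W$)
  read b, top W: go to r, push WW → (r, baaaaabaa, WW$)
  ε-move, top W: go to p, push ε → (p, baaaaabaa, W$)
  read b, top W: go to r, push WW → (r, aaaaabaa, WW$)
  ε-move, top W: go to p, push ε → (p, aaaaabaa, W$)
  read a, top W: go to r, push WW → (r, aaaabaa, WW$)
  ε-move, top W: go to p, push ε → (p, aaaabaa, W$)
  read a, top W: go to r, push WW → (r, aaabaa, WW$)
  ε-move, top W: go to p, push ε → (p, aaabaa, W$)
  read a, top W: go to r, push WW → (r, aabaa, WW$)
  ε-move, top W: go to p, push ε → (p, aabaa, W$)
  read a, top W: go to r, push WW → (r, abaa, WW$)
  ε-move, top W: go to p, push ε → (p, abaa, W$)
  read a, top W: go to r, push WW → (r, baa, WW$)
  ε-move, top W: go to p, push ε → (p, baa, W$)
  read b, top W: go to r, push WW → (r, aa, WW$)
  ε-move, top W: go to p, push ε → (p, aa, W$)
  read a, top W: go to r, push WW → (r, a, WW$)
  ε-move, top W: go to p, push ε → (p, a, W$)
  read a, top W: go to r, push WW → (r, ε, WW$)
  ε-move, top W: go to p, push ε → (p, ε, W$)
All input consumed; stack is W$, not empty, and no further ε-move applies.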